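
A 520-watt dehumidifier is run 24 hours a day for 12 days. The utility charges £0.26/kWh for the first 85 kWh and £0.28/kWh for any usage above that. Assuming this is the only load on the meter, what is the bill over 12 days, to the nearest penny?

£40.23

Runtime = 24 h × 12 = 288 h
Energy = 0.52 kW × 288 h = 149.76 kWh
Tier 1 (0–85 kWh): 85 × £0.26 = £22.1
Above 85 kWh: 64.76 × £0.28 = £18.1328
Bill = £40.23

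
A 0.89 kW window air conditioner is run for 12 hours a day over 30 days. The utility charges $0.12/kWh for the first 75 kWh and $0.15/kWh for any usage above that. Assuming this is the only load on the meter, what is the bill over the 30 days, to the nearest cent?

$45.81

Runtime = 12 h/day × 30 days = 360 h
Energy = 0.89 kW × 360 h = 320.4 kWh
Tier 1 (0–75 kWh): 75 × $0.12 = $9
Above 75 kWh: 245.4 × $0.15 = $36.81
Bill = $45.81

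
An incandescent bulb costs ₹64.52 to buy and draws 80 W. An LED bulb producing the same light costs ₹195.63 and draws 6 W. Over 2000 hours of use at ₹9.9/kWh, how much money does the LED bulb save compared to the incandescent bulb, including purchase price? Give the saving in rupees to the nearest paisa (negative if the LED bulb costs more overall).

₹1334.09

incandescent bulb: ₹64.52 + (80/1000) kW × 2000 h × ₹9.9 = ₹64.52 + ₹1584 = ₹1648.52
LED bulb: ₹195.63 + (6/1000) kW × 2000 h × ₹9.9 = ₹195.63 + ₹118.8 = ₹314.43
Saving = ₹1648.52 − ₹314.43 = ₹1334.09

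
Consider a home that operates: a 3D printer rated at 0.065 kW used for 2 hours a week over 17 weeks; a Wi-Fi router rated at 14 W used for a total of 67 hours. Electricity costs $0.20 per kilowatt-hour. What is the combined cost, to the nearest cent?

$0.63

3D printer: Runtime = 2 h/week × 17 weeks = 34 h
3D printer: 0.065 kW × 34 h = 2.21 kWh
Wi-Fi router: 0.014 kW × 67 h = 0.938 kWh
Total energy = 3.148 kWh
Cost = 3.148 × $0.20 = $0.63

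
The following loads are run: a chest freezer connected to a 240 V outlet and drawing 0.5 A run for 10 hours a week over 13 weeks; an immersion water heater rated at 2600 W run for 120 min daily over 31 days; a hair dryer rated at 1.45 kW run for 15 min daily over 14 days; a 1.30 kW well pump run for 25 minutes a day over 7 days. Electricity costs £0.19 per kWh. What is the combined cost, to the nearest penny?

chest freezer: Power = 0.5 A × 240 V = 120 W = 0.12 kW
chest freezer: Runtime = 10 h/week × 13 weeks = 130 h
chest freezer: 0.12 kW × 130 h = 15.6 kWh
immersion water heater: Runtime = 120 min × 31 = 3720 min = 62 h
immersion water heater: 2.6 kW × 62 h = 161.2 kWh
hair dryer: Runtime = 15 min × 14 = 210 min = 3.5 h
hair dryer: 1.45 kW × 3.5 h = 5.075 kWh
well pump: Runtime = 25 min × 7 = 175 min = 2.916666… h
well pump: 1.3 kW × 2.916666… h = 3.791666… kWh
Total energy = 185.666666… kWh
Cost = 185.666666… × £0.19 = £35.28

£35.28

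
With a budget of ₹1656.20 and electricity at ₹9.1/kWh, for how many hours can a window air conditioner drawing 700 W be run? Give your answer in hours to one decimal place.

Energy available = ₹1656.20 ÷ ₹9.1/kWh = 182 kWh
Hours = 182 kWh ÷ 0.7 kW = 260.0 h

260.0 h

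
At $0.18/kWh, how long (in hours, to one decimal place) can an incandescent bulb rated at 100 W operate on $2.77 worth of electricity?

153.9 h

Energy available = $2.77 ÷ $0.18/kWh = 15.3889 kWh
Hours = 15.3889 kWh ÷ 0.1 kW = 153.9 h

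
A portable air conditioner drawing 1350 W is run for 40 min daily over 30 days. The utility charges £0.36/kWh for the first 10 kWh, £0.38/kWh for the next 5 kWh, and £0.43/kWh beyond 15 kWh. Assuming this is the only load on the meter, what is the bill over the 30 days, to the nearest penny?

Runtime = 40 min × 30 = 1200 min = 20 h
Energy = 1.35 kW × 20 h = 27 kWh
Tier 1 (0–10 kWh): 10 × £0.36 = £3.6
Tier 2 (10–15 kWh): 5 × £0.38 = £1.9
Above 15 kWh: 12 × £0.43 = £5.16
Bill = £10.66

£10.66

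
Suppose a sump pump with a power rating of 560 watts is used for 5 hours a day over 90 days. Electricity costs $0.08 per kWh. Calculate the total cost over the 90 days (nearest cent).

$20.16

Runtime = 5 h/day × 90 days = 450 h
Energy = 0.56 kW × 450 h = 252 kWh
Cost = 252 kWh × $0.08/kWh = $20.16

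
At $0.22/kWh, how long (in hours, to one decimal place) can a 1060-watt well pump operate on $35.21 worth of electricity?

Energy available = $35.21 ÷ $0.22/kWh = 160.0455 kWh
Hours = 160.0455 kWh ÷ 1.06 kW = 151.0 h

151.0 h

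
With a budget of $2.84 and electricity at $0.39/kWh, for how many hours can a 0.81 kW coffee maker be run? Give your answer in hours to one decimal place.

Energy available = $2.84 ÷ $0.39/kWh = 7.2821 kWh
Hours = 7.2821 kWh ÷ 0.81 kW = 9.0 h

9.0 h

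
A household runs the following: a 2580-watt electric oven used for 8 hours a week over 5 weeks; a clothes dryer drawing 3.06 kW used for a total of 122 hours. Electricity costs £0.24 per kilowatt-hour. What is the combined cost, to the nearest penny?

£114.36

electric oven: Runtime = 8 h/week × 5 weeks = 40 h
electric oven: 2.58 kW × 40 h = 103.2 kWh
clothes dryer: 3.06 kW × 122 h = 373.32 kWh
Total energy = 476.52 kWh
Cost = 476.52 × £0.24 = £114.36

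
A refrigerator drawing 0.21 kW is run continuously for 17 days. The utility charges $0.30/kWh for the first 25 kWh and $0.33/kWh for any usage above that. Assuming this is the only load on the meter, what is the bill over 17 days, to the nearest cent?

$27.52

Runtime = 24 h × 17 = 408 h
Energy = 0.21 kW × 408 h = 85.68 kWh
Tier 1 (0–25 kWh): 25 × $0.30 = $7.5
Above 25 kWh: 60.68 × $0.33 = $20.0244
Bill = $27.52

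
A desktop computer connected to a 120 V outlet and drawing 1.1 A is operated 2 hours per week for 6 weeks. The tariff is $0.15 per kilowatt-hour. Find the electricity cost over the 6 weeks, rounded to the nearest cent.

Power = 1.1 A × 120 V = 132 W = 0.132 kW
Runtime = 2 h/week × 6 weeks = 12 h
Energy = 0.132 kW × 12 h = 1.584 kWh
Cost = 1.584 kWh × $0.15/kWh = $0.24

$0.24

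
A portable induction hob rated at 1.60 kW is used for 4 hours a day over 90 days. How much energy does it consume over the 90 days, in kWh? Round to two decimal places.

576.00 kWh

Runtime = 4 h/day × 90 days = 360 h
Energy = 1.6 kW × 360 h = 576 kWh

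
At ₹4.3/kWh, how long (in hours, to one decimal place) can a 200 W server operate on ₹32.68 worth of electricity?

38.0 h

Energy available = ₹32.68 ÷ ₹4.3/kWh = 7.6 kWh
Hours = 7.6 kWh ÷ 0.2 kW = 38.0 h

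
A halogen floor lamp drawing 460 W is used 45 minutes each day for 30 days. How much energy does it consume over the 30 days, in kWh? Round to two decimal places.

Runtime = 45 min × 30 = 1350 min = 22.5 h
Energy = 0.46 kW × 22.5 h = 10.35 kWh

10.35 kWh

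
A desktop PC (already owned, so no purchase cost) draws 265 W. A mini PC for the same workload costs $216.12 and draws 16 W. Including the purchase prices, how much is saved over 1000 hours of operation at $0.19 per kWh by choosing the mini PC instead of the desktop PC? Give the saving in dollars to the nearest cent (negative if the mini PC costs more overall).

-$168.81

desktop PC: $0.00 + (265/1000) kW × 1000 h × $0.19 = $0.00 + $50.35 = $50.35
mini PC: $216.12 + (16/1000) kW × 1000 h × $0.19 = $216.12 + $3.04 = $219.16
Saving = $50.35 − $219.16 = −$168.81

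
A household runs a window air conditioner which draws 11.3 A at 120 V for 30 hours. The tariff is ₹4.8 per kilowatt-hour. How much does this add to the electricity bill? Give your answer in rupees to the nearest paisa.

Power = 11.3 A × 120 V = 1356 W = 1.356 kW
Energy = 1.356 kW × 30 h = 40.68 kWh
Cost = 40.68 kWh × ₹4.8/kWh = ₹195.26

₹195.26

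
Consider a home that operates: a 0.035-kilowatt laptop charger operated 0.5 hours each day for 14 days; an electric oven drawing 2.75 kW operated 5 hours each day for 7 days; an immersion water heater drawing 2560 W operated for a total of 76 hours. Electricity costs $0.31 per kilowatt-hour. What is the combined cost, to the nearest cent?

$90.23

laptop charger: Runtime = 0.5 h/day × 14 days = 7 h
laptop charger: 0.035 kW × 7 h = 0.245 kWh
electric oven: Runtime = 5 h/day × 7 days = 35 h
electric oven: 2.75 kW × 35 h = 96.25 kWh
immersion water heater: 2.56 kW × 76 h = 194.56 kWh
Total energy = 291.055 kWh
Cost = 291.055 × $0.31 = $90.23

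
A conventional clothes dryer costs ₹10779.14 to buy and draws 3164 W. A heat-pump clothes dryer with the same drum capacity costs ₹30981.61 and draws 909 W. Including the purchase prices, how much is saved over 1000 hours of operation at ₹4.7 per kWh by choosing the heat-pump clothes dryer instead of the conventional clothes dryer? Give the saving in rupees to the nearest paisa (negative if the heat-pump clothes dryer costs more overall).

-₹9603.97

conventional clothes dryer: ₹10779.14 + (3164/1000) kW × 1000 h × ₹4.7 = ₹10779.14 + ₹14870.8 = ₹25649.94
heat-pump clothes dryer: ₹30981.61 + (909/1000) kW × 1000 h × ₹4.7 = ₹30981.61 + ₹4272.3 = ₹35253.91
Saving = ₹25649.94 − ₹35253.91 = −₹9603.97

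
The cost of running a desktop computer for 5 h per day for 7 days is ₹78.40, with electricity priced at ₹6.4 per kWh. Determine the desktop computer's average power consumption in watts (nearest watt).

350 W

Energy = ₹78.40 ÷ ₹6.4/kWh = 12.25 kWh
Runtime = 5 h/day × 7 days = 35 h
Power = 12.25 kWh ÷ 35 h = 0.35 kW = 350 W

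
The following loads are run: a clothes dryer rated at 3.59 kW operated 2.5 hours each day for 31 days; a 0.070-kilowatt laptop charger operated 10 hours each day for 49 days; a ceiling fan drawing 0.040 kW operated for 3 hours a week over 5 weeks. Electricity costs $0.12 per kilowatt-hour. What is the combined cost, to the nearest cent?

$37.58

clothes dryer: Runtime = 2.5 h/day × 31 days = 77.5 h
clothes dryer: 3.59 kW × 77.5 h = 278.225 kWh
laptop charger: Runtime = 10 h/day × 49 days = 490 h
laptop charger: 0.07 kW × 490 h = 34.3 kWh
ceiling fan: Runtime = 3 h/week × 5 weeks = 15 h
ceiling fan: 0.04 kW × 15 h = 0.6 kWh
Total energy = 313.125 kWh
Cost = 313.125 × $0.12 = $37.58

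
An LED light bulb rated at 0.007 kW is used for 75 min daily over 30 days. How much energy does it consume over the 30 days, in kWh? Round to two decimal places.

0.26 kWh

Runtime = 75 min × 30 = 2250 min = 37.5 h
Energy = 0.007 kW × 37.5 h = 0.2625 kWh ≈ 0.26 kWh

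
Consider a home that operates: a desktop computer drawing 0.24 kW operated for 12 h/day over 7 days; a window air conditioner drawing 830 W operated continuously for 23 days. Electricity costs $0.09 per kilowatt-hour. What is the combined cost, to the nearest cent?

desktop computer: Runtime = 12 h/day × 7 days = 84 h
desktop computer: 0.24 kW × 84 h = 20.16 kWh
window air conditioner: Runtime = 24 h × 23 = 552 h
window air conditioner: 0.83 kW × 552 h = 458.16 kWh
Total energy = 478.32 kWh
Cost = 478.32 × $0.09 = $43.05

$43.05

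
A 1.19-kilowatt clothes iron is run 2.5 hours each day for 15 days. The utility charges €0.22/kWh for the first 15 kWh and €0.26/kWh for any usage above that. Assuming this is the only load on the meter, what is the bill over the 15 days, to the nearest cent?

€11.00

Runtime = 2.5 h/day × 15 days = 37.5 h
Energy = 1.19 kW × 37.5 h = 44.625 kWh
Tier 1 (0–15 kWh): 15 × €0.22 = €3.3
Above 15 kWh: 29.625 × €0.26 = €7.7025
Bill = €11.00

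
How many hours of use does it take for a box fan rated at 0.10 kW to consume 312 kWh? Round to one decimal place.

Hours = 312 kWh ÷ 0.1 kW = 3120.0 h

3120.0 h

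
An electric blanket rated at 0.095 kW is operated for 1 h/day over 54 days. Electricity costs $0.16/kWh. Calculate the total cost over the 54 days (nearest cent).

$0.82

Runtime = 1 h/day × 54 days = 54 h
Energy = 0.095 kW × 54 h = 5.13 kWh
Cost = 5.13 kWh × $0.16/kWh = $0.82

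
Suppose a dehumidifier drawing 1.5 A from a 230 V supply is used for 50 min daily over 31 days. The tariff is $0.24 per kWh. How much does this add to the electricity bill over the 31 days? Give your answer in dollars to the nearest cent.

$2.14

Power = 1.5 A × 230 V = 345 W = 0.345 kW
Runtime = 50 min × 31 = 1550 min = 25.833333… h
Energy = 0.345 kW × 25.833333… h = 8.9125 kWh
Cost = 8.9125 kWh × $0.24/kWh = $2.14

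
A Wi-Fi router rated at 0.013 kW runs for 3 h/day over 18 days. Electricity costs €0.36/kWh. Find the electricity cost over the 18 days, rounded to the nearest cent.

Runtime = 3 h/day × 18 days = 54 h
Energy = 0.013 kW × 54 h = 0.702 kWh
Cost = 0.702 kWh × €0.36/kWh = €0.25

€0.25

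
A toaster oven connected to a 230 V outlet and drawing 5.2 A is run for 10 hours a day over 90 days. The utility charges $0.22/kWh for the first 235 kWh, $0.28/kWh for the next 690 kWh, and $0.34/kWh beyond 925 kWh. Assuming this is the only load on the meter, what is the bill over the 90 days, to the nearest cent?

Power = 5.2 A × 230 V = 1196 W = 1.196 kW
Runtime = 10 h/day × 90 days = 900 h
Energy = 1.196 kW × 900 h = 1076.4 kWh
Tier 1 (0–235 kWh): 235 × $0.22 = $51.7
Tier 2 (235–925 kWh): 690 × $0.28 = $193.2
Above 925 kWh: 151.4 × $0.34 = $51.476
Bill = $296.38

$296.38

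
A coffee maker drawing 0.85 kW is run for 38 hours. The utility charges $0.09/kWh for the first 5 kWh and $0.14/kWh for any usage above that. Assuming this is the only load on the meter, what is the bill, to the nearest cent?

$4.27

Energy = 0.85 kW × 38 h = 32.3 kWh
Tier 1 (0–5 kWh): 5 × $0.09 = $0.45
Above 5 kWh: 27.3 × $0.14 = $3.822
Bill = $4.27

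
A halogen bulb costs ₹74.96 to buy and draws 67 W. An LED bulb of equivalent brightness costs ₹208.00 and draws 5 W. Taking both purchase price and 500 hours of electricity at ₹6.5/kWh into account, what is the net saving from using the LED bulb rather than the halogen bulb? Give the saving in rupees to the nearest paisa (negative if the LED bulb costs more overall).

₹68.46

halogen bulb: ₹74.96 + (67/1000) kW × 500 h × ₹6.5 = ₹74.96 + ₹217.75 = ₹292.71
LED bulb: ₹208.00 + (5/1000) kW × 500 h × ₹6.5 = ₹208.00 + ₹16.25 = ₹224.25
Saving = ₹292.71 − ₹224.25 = ₹68.46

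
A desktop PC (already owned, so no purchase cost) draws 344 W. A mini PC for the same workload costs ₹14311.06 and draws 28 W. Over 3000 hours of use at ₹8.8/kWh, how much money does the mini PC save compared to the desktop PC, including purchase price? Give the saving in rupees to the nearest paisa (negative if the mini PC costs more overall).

-₹5968.66

desktop PC: ₹0.00 + (344/1000) kW × 3000 h × ₹8.8 = ₹0.00 + ₹9081.6 = ₹9081.6
mini PC: ₹14311.06 + (28/1000) kW × 3000 h × ₹8.8 = ₹14311.06 + ₹739.2 = ₹15050.26
Saving = ₹9081.6 − ₹15050.26 = −₹5968.66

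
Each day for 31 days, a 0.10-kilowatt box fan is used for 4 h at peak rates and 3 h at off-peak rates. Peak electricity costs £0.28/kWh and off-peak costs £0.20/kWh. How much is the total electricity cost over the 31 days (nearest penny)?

£5.33

Peak energy = 0.1 kW × 4 h × 31 = 12.4 kWh
Off-peak energy = 0.1 kW × 3 h × 31 = 9.3 kWh
Cost = 12.4 × £0.28 + 9.3 × £0.20 = £3.472 + £1.86 = £5.33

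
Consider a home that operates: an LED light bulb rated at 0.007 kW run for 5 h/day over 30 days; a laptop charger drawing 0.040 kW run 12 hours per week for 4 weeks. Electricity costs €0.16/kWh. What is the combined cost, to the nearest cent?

LED light bulb: Runtime = 5 h/day × 30 days = 150 h
LED light bulb: 0.007 kW × 150 h = 1.05 kWh
laptop charger: Runtime = 12 h/week × 4 weeks = 48 h
laptop charger: 0.04 kW × 48 h = 1.92 kWh
Total energy = 2.97 kWh
Cost = 2.97 × €0.16 = €0.48

€0.48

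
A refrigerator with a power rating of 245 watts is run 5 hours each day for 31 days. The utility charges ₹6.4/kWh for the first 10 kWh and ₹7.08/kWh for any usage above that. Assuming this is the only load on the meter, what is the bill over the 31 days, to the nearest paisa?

Runtime = 5 h/day × 31 days = 155 h
Energy = 0.245 kW × 155 h = 37.975 kWh
Tier 1 (0–10 kWh): 10 × ₹6.4 = ₹64
Above 10 kWh: 27.975 × ₹7.08 = ₹198.063
Bill = ₹262.06

₹262.06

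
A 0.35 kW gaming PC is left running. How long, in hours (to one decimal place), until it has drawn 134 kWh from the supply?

382.9 h

Hours = 134 kWh ÷ 0.35 kW = 382.9 h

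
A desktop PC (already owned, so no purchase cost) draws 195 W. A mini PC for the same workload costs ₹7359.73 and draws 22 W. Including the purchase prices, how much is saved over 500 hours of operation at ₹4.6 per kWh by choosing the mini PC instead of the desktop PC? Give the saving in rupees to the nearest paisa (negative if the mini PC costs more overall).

desktop PC: ₹0.00 + (195/1000) kW × 500 h × ₹4.6 = ₹0.00 + ₹448.5 = ₹448.5
mini PC: ₹7359.73 + (22/1000) kW × 500 h × ₹4.6 = ₹7359.73 + ₹50.6 = ₹7410.33
Saving = ₹448.5 − ₹7410.33 = −₹6961.83

-₹6961.83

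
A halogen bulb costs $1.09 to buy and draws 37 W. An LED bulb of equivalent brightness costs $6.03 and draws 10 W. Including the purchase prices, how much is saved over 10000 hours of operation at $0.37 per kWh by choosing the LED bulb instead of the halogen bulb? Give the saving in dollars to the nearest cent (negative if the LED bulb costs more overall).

halogen bulb: $1.09 + (37/1000) kW × 10000 h × $0.37 = $1.09 + $136.9 = $137.99
LED bulb: $6.03 + (10/1000) kW × 10000 h × $0.37 = $6.03 + $37 = $43.03
Saving = $137.99 − $43.03 = $94.96

$94.96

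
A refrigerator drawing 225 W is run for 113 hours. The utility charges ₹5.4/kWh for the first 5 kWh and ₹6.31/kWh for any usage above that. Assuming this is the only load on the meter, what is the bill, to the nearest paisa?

Energy = 0.225 kW × 113 h = 25.425 kWh
Tier 1 (0–5 kWh): 5 × ₹5.4 = ₹27
Above 5 kWh: 20.425 × ₹6.31 = ₹128.88175
Bill = ₹155.88

₹155.88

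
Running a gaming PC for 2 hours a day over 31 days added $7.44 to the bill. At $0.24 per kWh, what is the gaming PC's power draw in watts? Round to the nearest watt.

500 W

Energy = $7.44 ÷ $0.24/kWh = 31 kWh
Runtime = 2 h/day × 31 days = 62 h
Power = 31 kWh ÷ 62 h = 0.5 kW = 500 W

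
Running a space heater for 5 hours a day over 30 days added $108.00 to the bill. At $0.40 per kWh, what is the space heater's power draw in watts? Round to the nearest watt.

1800 W

Energy = $108.00 ÷ $0.40/kWh = 270 kWh
Runtime = 5 h/day × 30 days = 150 h
Power = 270 kWh ÷ 150 h = 1.8 kW = 1800 W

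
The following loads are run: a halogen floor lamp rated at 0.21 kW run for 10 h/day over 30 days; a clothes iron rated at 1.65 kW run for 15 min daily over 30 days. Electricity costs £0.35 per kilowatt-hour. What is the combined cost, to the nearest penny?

£26.38

halogen floor lamp: Runtime = 10 h/day × 30 days = 300 h
halogen floor lamp: 0.21 kW × 300 h = 63 kWh
clothes iron: Runtime = 15 min × 30 = 450 min = 7.5 h
clothes iron: 1.65 kW × 7.5 h = 12.375 kWh
Total energy = 75.375 kWh
Cost = 75.375 × £0.35 = £26.38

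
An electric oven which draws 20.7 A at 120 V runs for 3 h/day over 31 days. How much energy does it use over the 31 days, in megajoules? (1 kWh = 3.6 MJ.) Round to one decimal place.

831.6 MJ

Power = 20.7 A × 120 V = 2484 W = 2.484 kW
Runtime = 3 h/day × 31 days = 93 h
Energy = 2.484 kW × 93 h = 231.012 kWh
= 231.012 × 3.6 MJ = 831.6 MJ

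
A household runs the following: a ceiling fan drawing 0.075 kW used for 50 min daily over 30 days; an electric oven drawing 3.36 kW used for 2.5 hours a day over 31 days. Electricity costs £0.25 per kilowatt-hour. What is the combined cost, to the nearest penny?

ceiling fan: Runtime = 50 min × 30 = 1500 min = 25 h
ceiling fan: 0.075 kW × 25 h = 1.875 kWh
electric oven: Runtime = 2.5 h/day × 31 days = 77.5 h
electric oven: 3.36 kW × 77.5 h = 260.4 kWh
Total energy = 262.275 kWh
Cost = 262.275 × £0.25 = £65.57

£65.57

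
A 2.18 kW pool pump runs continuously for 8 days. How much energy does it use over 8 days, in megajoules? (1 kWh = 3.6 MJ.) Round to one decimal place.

Runtime = 24 h × 8 = 192 h
Energy = 2.18 kW × 192 h = 418.56 kWh
= 418.56 × 3.6 MJ = 1506.8 MJ

1506.8 MJ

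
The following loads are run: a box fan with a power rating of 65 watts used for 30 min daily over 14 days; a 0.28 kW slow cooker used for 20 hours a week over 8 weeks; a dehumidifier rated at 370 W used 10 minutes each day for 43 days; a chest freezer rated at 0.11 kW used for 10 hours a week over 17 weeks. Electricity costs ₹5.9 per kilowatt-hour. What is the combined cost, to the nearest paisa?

box fan: Runtime = 30 min × 14 = 420 min = 7 h
box fan: 0.065 kW × 7 h = 0.455 kWh
slow cooker: Runtime = 20 h/week × 8 weeks = 160 h
slow cooker: 0.28 kW × 160 h = 44.8 kWh
dehumidifier: Runtime = 10 min × 43 = 430 min = 7.166666… h
dehumidifier: 0.37 kW × 7.166666… h = 2.651666… kWh
chest freezer: Runtime = 10 h/week × 17 weeks = 170 h
chest freezer: 0.11 kW × 170 h = 18.7 kWh
Total energy = 66.606666… kWh
Cost = 66.606666… × ₹5.9 = ₹392.98

₹392.98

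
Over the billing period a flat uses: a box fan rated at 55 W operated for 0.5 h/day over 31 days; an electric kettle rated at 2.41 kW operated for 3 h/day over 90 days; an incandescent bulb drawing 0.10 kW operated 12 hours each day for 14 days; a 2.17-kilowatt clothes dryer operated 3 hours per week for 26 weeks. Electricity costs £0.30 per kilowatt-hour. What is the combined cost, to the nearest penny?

box fan: Runtime = 0.5 h/day × 31 days = 15.5 h
box fan: 0.055 kW × 15.5 h = 0.8525 kWh
electric kettle: Runtime = 3 h/day × 90 days = 270 h
electric kettle: 2.41 kW × 270 h = 650.7 kWh
incandescent bulb: Runtime = 12 h/day × 14 days = 168 h
incandescent bulb: 0.1 kW × 168 h = 16.8 kWh
clothes dryer: Runtime = 3 h/week × 26 weeks = 78 h
clothes dryer: 2.17 kW × 78 h = 169.26 kWh
Total energy = 837.6125 kWh
Cost = 837.6125 × £0.30 = £251.28

£251.28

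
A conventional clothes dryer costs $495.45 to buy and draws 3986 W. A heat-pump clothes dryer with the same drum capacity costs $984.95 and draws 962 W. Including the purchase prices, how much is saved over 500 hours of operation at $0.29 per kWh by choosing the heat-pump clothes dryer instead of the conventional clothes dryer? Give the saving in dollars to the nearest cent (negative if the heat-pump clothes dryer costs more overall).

-$51.02

conventional clothes dryer: $495.45 + (3986/1000) kW × 500 h × $0.29 = $495.45 + $577.97 = $1073.42
heat-pump clothes dryer: $984.95 + (962/1000) kW × 500 h × $0.29 = $984.95 + $139.49 = $1124.44
Saving = $1073.42 − $1124.44 = −$51.02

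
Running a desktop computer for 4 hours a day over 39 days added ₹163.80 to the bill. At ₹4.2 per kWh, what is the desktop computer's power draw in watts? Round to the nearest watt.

250 W

Energy = ₹163.80 ÷ ₹4.2/kWh = 39 kWh
Runtime = 4 h/day × 39 days = 156 h
Power = 39 kWh ÷ 156 h = 0.25 kW = 250 W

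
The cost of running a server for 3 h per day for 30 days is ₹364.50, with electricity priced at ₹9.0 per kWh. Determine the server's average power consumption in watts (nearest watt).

Energy = ₹364.50 ÷ ₹9.0/kWh = 40.5 kWh
Runtime = 3 h/day × 30 days = 90 h
Power = 40.5 kWh ÷ 90 h = 0.45 kW = 450 W

450 W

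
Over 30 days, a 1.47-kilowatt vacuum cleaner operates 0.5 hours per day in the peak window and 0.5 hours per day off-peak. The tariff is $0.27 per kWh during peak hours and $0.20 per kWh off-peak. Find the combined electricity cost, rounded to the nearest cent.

Peak energy = 1.47 kW × 0.5 h × 30 = 22.05 kWh
Off-peak energy = 1.47 kW × 0.5 h × 30 = 22.05 kWh
Cost = 22.05 × $0.27 + 22.05 × $0.20 = $5.9535 + $4.41 = $10.36

$10.36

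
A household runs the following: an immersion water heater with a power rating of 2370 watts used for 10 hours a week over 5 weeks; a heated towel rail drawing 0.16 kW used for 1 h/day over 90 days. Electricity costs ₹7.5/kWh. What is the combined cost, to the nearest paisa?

immersion water heater: Runtime = 10 h/week × 5 weeks = 50 h
immersion water heater: 2.37 kW × 50 h = 118.5 kWh
heated towel rail: Runtime = 1 h/day × 90 days = 90 h
heated towel rail: 0.16 kW × 90 h = 14.4 kWh
Total energy = 132.9 kWh
Cost = 132.9 × ₹7.5 = ₹996.75

₹996.75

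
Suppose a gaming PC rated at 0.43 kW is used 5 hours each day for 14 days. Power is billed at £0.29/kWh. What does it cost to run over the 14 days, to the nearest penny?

Runtime = 5 h/day × 14 days = 70 h
Energy = 0.43 kW × 70 h = 30.1 kWh
Cost = 30.1 kWh × £0.29/kWh = £8.73

£8.73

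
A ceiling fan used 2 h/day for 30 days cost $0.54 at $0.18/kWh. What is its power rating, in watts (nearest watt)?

50 W

Energy = $0.54 ÷ $0.18/kWh = 3 kWh
Runtime = 2 h/day × 30 days = 60 h
Power = 3 kWh ÷ 60 h = 0.05 kW = 50 W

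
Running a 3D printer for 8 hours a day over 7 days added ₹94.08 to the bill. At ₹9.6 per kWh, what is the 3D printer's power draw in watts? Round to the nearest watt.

Energy = ₹94.08 ÷ ₹9.6/kWh = 9.8 kWh
Runtime = 8 h/day × 7 days = 56 h
Power = 9.8 kWh ÷ 56 h = 0.175 kW = 175 W

175 W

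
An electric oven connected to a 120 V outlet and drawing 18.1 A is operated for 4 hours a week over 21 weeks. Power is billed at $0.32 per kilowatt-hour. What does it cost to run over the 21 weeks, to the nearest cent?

$58.38

Power = 18.1 A × 120 V = 2172 W = 2.172 kW
Runtime = 4 h/week × 21 weeks = 84 h
Energy = 2.172 kW × 84 h = 182.448 kWh
Cost = 182.448 kWh × $0.32/kWh = $58.38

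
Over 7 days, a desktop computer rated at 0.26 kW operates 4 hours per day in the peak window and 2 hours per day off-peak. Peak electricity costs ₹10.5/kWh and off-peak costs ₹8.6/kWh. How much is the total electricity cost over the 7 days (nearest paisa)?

Peak energy = 0.26 kW × 4 h × 7 = 7.28 kWh
Off-peak energy = 0.26 kW × 2 h × 7 = 3.64 kWh
Cost = 7.28 × ₹10.5 + 3.64 × ₹8.6 = ₹76.44 + ₹31.304 = ₹107.74

₹107.74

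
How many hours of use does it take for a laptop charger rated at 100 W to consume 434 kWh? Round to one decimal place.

Hours = 434 kWh ÷ 0.1 kW = 4340.0 h

4340.0 h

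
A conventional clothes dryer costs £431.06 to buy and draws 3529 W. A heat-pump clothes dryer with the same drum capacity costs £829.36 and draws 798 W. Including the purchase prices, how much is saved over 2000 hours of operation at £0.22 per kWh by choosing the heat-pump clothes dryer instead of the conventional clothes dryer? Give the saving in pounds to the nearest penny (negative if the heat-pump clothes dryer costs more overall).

£803.34

conventional clothes dryer: £431.06 + (3529/1000) kW × 2000 h × £0.22 = £431.06 + £1552.76 = £1983.82
heat-pump clothes dryer: £829.36 + (798/1000) kW × 2000 h × £0.22 = £829.36 + £351.12 = £1180.48
Saving = £1983.82 − £1180.48 = £803.34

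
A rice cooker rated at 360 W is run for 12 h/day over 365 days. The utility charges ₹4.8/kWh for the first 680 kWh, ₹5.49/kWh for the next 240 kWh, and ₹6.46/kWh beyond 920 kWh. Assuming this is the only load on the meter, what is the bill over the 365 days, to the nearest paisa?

Runtime = 12 h/day × 365 days = 4380 h
Energy = 0.36 kW × 4380 h = 1576.8 kWh
Tier 1 (0–680 kWh): 680 × ₹4.8 = ₹3264
Tier 2 (680–920 kWh): 240 × ₹5.49 = ₹1317.6
Above 920 kWh: 656.8 × ₹6.46 = ₹4242.928
Bill = ₹8824.53

₹8824.53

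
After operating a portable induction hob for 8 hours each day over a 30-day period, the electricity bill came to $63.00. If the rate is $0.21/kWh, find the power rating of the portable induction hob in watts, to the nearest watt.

1250 W

Energy = $63.00 ÷ $0.21/kWh = 300 kWh
Runtime = 8 h/day × 30 days = 240 h
Power = 300 kWh ÷ 240 h = 1.25 kW = 1250 W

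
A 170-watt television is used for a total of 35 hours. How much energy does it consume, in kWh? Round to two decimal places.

5.95 kWh

Energy = 0.17 kW × 35 h = 5.95 kWh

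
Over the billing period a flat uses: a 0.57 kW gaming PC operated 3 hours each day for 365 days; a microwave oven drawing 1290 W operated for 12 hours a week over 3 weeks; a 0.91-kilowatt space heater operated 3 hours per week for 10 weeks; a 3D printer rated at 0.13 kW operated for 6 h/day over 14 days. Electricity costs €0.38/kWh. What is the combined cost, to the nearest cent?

€269.35

gaming PC: Runtime = 3 h/day × 365 days = 1095 h
gaming PC: 0.57 kW × 1095 h = 624.15 kWh
microwave oven: Runtime = 12 h/week × 3 weeks = 36 h
microwave oven: 1.29 kW × 36 h = 46.44 kWh
space heater: Runtime = 3 h/week × 10 weeks = 30 h
space heater: 0.91 kW × 30 h = 27.3 kWh
3D printer: Runtime = 6 h/day × 14 days = 84 h
3D printer: 0.13 kW × 84 h = 10.92 kWh
Total energy = 708.81 kWh
Cost = 708.81 × €0.38 = €269.35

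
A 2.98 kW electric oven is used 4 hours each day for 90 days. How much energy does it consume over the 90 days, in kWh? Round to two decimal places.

Runtime = 4 h/day × 90 days = 360 h
Energy = 2.98 kW × 360 h = 1072.8 kWh

1072.80 kWh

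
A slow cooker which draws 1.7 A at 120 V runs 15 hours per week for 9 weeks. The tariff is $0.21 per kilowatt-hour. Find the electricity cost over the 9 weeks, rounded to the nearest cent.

Power = 1.7 A × 120 V = 204 W = 0.204 kW
Runtime = 15 h/week × 9 weeks = 135 h
Energy = 0.204 kW × 135 h = 27.54 kWh
Cost = 27.54 kWh × $0.21/kWh = $5.78

$5.78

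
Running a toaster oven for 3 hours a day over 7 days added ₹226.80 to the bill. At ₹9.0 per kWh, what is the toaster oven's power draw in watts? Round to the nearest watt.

1200 W

Energy = ₹226.80 ÷ ₹9.0/kWh = 25.2 kWh
Runtime = 3 h/day × 7 days = 21 h
Power = 25.2 kWh ÷ 21 h = 1.2 kW = 1200 W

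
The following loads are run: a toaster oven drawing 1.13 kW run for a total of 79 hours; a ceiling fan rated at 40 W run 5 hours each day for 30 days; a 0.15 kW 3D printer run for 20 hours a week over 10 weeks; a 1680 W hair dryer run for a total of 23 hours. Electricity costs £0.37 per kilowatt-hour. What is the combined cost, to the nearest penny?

toaster oven: 1.13 kW × 79 h = 89.27 kWh
ceiling fan: Runtime = 5 h/day × 30 days = 150 h
ceiling fan: 0.04 kW × 150 h = 6 kWh
3D printer: Runtime = 20 h/week × 10 weeks = 200 h
3D printer: 0.15 kW × 200 h = 30 kWh
hair dryer: 1.68 kW × 23 h = 38.64 kWh
Total energy = 163.91 kWh
Cost = 163.91 × £0.37 = £60.65

£60.65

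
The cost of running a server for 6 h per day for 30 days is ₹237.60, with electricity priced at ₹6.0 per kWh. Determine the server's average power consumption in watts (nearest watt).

Energy = ₹237.60 ÷ ₹6.0/kWh = 39.6 kWh
Runtime = 6 h/day × 30 days = 180 h
Power = 39.6 kWh ÷ 180 h = 0.22 kW = 220 W

220 W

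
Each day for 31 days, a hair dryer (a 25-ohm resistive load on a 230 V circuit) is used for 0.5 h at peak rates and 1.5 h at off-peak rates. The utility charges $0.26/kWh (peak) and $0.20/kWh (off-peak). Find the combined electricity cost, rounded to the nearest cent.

Power = V²/R = 230²/25 = 2116 W = 2.116 kW
Peak energy = 2.116 kW × 0.5 h × 31 = 32.798 kWh
Off-peak energy = 2.116 kW × 1.5 h × 31 = 98.394 kWh
Cost = 32.798 × $0.26 + 98.394 × $0.20 = $8.52748 + $19.6788 = $28.21

$28.21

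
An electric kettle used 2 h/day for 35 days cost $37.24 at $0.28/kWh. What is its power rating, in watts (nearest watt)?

Energy = $37.24 ÷ $0.28/kWh = 133 kWh
Runtime = 2 h/day × 35 days = 70 h
Power = 133 kWh ÷ 70 h = 1.9 kW = 1900 W

1900 W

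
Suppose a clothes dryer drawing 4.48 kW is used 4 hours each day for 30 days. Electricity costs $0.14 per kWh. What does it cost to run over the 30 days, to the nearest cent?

$75.26

Runtime = 4 h/day × 30 days = 120 h
Energy = 4.48 kW × 120 h = 537.6 kWh
Cost = 537.6 kWh × $0.14/kWh = $75.26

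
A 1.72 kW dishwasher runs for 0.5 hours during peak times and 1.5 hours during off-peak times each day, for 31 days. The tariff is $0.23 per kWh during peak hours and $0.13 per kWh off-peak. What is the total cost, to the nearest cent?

Peak energy = 1.72 kW × 0.5 h × 31 = 26.66 kWh
Off-peak energy = 1.72 kW × 1.5 h × 31 = 79.98 kWh
Cost = 26.66 × $0.23 + 79.98 × $0.13 = $6.1318 + $10.3974 = $16.53

$16.53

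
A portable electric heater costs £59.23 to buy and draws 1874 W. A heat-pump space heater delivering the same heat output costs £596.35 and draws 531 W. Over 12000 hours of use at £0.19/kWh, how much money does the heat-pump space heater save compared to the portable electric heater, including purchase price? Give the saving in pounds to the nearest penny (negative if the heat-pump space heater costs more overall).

portable electric heater: £59.23 + (1874/1000) kW × 12000 h × £0.19 = £59.23 + £4272.72 = £4331.95
heat-pump space heater: £596.35 + (531/1000) kW × 12000 h × £0.19 = £596.35 + £1210.68 = £1807.03
Saving = £4331.95 − £1807.03 = £2524.92

£2524.92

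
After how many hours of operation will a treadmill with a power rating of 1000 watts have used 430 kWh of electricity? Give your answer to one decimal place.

Hours = 430 kWh ÷ 1 kW = 430.0 h

430.0 h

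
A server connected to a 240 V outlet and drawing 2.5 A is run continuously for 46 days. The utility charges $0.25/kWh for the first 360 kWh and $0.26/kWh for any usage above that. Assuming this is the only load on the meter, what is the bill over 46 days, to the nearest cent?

Power = 2.5 A × 240 V = 600 W = 0.6 kW
Runtime = 24 h × 46 = 1104 h
Energy = 0.6 kW × 1104 h = 662.4 kWh
Tier 1 (0–360 kWh): 360 × $0.25 = $90
Above 360 kWh: 302.4 × $0.26 = $78.624
Bill = $168.62

$168.62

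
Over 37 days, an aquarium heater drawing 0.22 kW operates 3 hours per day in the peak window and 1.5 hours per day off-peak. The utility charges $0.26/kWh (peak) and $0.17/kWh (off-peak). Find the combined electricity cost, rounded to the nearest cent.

Peak energy = 0.22 kW × 3 h × 37 = 24.42 kWh
Off-peak energy = 0.22 kW × 1.5 h × 37 = 12.21 kWh
Cost = 24.42 × $0.26 + 12.21 × $0.17 = $6.3492 + $2.0757 = $8.42

$8.42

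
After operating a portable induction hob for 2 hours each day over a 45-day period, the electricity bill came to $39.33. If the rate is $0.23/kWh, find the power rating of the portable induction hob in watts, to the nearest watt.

1900 W

Energy = $39.33 ÷ $0.23/kWh = 171 kWh
Runtime = 2 h/day × 45 days = 90 h
Power = 171 kWh ÷ 90 h = 1.9 kW = 1900 W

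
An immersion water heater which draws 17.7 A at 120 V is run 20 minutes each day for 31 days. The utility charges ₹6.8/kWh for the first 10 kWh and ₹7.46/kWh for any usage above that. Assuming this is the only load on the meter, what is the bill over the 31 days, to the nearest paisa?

₹157.13

Power = 17.7 A × 120 V = 2124 W = 2.124 kW
Runtime = 20 min × 31 = 620 min = 10.333333… h
Energy = 2.124 kW × 10.333333… h = 21.948 kWh
Tier 1 (0–10 kWh): 10 × ₹6.8 = ₹68
Above 10 kWh: 11.948 × ₹7.46 = ₹89.13208
Bill = ₹157.13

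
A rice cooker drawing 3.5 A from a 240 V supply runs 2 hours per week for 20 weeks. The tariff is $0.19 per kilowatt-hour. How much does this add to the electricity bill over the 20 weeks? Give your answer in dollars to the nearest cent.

Power = 3.5 A × 240 V = 840 W = 0.84 kW
Runtime = 2 h/week × 20 weeks = 40 h
Energy = 0.84 kW × 40 h = 33.6 kWh
Cost = 33.6 kWh × $0.19/kWh = $6.38

$6.38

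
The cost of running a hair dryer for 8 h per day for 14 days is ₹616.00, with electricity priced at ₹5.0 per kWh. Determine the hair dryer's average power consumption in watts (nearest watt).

Energy = ₹616.00 ÷ ₹5.0/kWh = 123.2 kWh
Runtime = 8 h/day × 14 days = 112 h
Power = 123.2 kWh ÷ 112 h = 1.1 kW = 1100 W

1100 W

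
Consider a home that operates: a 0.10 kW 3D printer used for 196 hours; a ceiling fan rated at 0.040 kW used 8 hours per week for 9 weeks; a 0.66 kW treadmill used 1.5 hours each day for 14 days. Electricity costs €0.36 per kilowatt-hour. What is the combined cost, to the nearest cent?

€13.08

3D printer: 0.1 kW × 196 h = 19.6 kWh
ceiling fan: Runtime = 8 h/week × 9 weeks = 72 h
ceiling fan: 0.04 kW × 72 h = 2.88 kWh
treadmill: Runtime = 1.5 h/day × 14 days = 21 h
treadmill: 0.66 kW × 21 h = 13.86 kWh
Total energy = 36.34 kWh
Cost = 36.34 × €0.36 = €13.08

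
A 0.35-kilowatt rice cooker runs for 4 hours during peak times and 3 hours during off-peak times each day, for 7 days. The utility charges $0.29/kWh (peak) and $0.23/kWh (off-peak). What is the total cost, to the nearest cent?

$4.53

Peak energy = 0.35 kW × 4 h × 7 = 9.8 kWh
Off-peak energy = 0.35 kW × 3 h × 7 = 7.35 kWh
Cost = 9.8 × $0.29 + 7.35 × $0.23 = $2.842 + $1.6905 = $4.53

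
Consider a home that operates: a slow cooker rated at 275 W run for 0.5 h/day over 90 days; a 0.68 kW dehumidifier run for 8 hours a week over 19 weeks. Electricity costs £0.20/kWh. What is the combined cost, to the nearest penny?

£23.15

slow cooker: Runtime = 0.5 h/day × 90 days = 45 h
slow cooker: 0.275 kW × 45 h = 12.375 kWh
dehumidifier: Runtime = 8 h/week × 19 weeks = 152 h
dehumidifier: 0.68 kW × 152 h = 103.36 kWh
Total energy = 115.735 kWh
Cost = 115.735 × £0.20 = £23.15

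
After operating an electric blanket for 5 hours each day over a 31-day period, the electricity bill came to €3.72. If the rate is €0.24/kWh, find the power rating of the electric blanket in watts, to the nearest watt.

Energy = €3.72 ÷ €0.24/kWh = 15.5 kWh
Runtime = 5 h/day × 31 days = 155 h
Power = 15.5 kWh ÷ 155 h = 0.1 kW = 100 W

100 W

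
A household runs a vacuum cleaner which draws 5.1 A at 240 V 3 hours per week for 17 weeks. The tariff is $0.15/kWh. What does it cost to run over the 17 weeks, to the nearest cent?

$9.36

Power = 5.1 A × 240 V = 1224 W = 1.224 kW
Runtime = 3 h/week × 17 weeks = 51 h
Energy = 1.224 kW × 51 h = 62.424 kWh
Cost = 62.424 kWh × $0.15/kWh = $9.36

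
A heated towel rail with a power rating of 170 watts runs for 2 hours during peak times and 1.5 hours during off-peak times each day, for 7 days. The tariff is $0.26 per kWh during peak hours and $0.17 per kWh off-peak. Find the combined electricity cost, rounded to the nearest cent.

$0.92

Peak energy = 0.17 kW × 2 h × 7 = 2.38 kWh
Off-peak energy = 0.17 kW × 1.5 h × 7 = 1.785 kWh
Cost = 2.38 × $0.26 + 1.785 × $0.17 = $0.6188 + $0.30345 = $0.92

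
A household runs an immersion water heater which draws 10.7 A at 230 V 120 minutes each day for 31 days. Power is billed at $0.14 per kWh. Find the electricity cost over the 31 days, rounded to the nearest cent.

Power = 10.7 A × 230 V = 2461 W = 2.461 kW
Runtime = 120 min × 31 = 3720 min = 62 h
Energy = 2.461 kW × 62 h = 152.582 kWh
Cost = 152.582 kWh × $0.14/kWh = $21.36

$21.36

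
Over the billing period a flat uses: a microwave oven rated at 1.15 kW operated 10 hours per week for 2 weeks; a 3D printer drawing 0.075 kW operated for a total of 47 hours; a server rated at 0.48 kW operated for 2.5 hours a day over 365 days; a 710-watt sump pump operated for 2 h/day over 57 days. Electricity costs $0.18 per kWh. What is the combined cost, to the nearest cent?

microwave oven: Runtime = 10 h/week × 2 weeks = 20 h
microwave oven: 1.15 kW × 20 h = 23 kWh
3D printer: 0.075 kW × 47 h = 3.525 kWh
server: Runtime = 2.5 h/day × 365 days = 912.5 h
server: 0.48 kW × 912.5 h = 438 kWh
sump pump: Runtime = 2 h/day × 57 days = 114 h
sump pump: 0.71 kW × 114 h = 80.94 kWh
Total energy = 545.465 kWh
Cost = 545.465 × $0.18 = $98.18

$98.18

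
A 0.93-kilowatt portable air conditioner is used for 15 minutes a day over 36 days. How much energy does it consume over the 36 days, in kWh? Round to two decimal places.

Runtime = 15 min × 36 = 540 min = 9 h
Energy = 0.93 kW × 9 h = 8.37 kWh

8.37 kWh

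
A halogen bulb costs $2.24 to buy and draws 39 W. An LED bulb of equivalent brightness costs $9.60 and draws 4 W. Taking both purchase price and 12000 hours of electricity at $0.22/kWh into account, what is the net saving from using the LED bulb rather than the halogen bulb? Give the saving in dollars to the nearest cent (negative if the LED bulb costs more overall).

$85.04

halogen bulb: $2.24 + (39/1000) kW × 12000 h × $0.22 = $2.24 + $102.96 = $105.2
LED bulb: $9.60 + (4/1000) kW × 12000 h × $0.22 = $9.60 + $10.56 = $20.16
Saving = $105.2 − $20.16 = $85.04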